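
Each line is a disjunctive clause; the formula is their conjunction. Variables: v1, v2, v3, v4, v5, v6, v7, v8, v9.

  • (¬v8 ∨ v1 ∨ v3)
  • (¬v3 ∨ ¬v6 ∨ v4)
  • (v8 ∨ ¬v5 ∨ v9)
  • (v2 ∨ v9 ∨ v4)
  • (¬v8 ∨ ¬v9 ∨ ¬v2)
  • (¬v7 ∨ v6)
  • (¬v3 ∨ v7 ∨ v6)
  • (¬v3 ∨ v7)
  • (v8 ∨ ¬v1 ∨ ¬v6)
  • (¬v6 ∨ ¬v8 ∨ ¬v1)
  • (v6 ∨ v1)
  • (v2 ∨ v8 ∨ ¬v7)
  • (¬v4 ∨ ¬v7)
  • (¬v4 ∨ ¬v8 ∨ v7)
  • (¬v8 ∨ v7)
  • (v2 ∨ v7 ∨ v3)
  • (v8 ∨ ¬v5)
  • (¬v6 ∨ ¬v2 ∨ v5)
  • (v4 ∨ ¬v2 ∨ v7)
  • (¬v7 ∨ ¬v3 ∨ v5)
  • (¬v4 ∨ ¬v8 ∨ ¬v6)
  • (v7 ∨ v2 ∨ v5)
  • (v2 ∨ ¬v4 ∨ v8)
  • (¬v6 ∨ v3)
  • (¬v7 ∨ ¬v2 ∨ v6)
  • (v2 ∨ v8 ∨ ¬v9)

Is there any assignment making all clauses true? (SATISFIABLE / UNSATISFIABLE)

Try v1 = True.
Branch on v2: take v2 = True.
Try v3 = False.
  then v6 is forced to False.
  then v7 is forced to False.
  then v8 is forced to False.
  then v5 is forced to False.
  then v4 is forced to True.
v9 is now unconstrained; take v9 = True.
Every clause has at least one true literal under this assignment.
So v1=T, v2=T, v3=F, v4=T, v5=F, v6=F, v7=F, v8=F, v9=T is a satisfying assignment.

SATISFIABLE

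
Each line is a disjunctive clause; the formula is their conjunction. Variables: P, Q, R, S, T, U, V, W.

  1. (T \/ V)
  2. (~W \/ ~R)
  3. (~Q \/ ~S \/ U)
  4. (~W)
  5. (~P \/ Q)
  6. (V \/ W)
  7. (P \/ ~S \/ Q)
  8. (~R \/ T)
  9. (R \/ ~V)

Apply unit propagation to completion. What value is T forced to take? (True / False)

(~W) is a unit clause: W = False.
From (W \/ V) and W = False: V = True.
(R \/ ~V): since V = True, the clause reduces to (R). R = True.
From (T \/ ~R) and R = True: T = True.

True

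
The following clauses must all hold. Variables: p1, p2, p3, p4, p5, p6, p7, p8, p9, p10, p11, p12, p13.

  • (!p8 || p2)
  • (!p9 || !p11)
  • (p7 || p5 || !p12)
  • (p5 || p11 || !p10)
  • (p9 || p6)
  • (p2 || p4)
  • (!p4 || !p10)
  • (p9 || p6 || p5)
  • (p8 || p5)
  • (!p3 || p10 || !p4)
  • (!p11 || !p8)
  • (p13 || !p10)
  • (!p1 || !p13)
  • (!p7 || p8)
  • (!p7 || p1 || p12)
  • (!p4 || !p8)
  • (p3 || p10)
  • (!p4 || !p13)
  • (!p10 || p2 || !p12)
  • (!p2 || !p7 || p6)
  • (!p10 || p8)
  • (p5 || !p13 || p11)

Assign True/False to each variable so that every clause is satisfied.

Pure literal: p5 appears only positively; assign p5 = True.
Pure literal: p6 appears only positively; assign p6 = True.
Try p1 = True.
  then p13 is forced to False.
  then p10 is forced to False.
  then p3 is forced to True.
  then p4 is forced to False.
  then p2 is forced to True.
Try p7 = False.
For the remaining variables, p8 = False, p9 = False, p11 = True, p12 = True works.

p1=True, p2=True, p3=True, p4=False, p5=True, p6=True, p7=False, p8=False, p9=False, p10=False, p11=True, p12=True, p13=False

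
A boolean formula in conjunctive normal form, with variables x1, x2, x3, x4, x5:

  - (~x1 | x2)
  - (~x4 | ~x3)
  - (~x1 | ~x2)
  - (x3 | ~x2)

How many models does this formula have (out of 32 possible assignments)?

8

Split on x2, then x1.
  x2=T, x1=T: a clause becomes empty — 0.
  x2=T, x1=F: remaining (x3,x4,x5) ∈ {(T,F,F); (T,F,T)} — 2.
  x2=F, x1=T: a clause becomes empty — 0.
  x2=F, x1=F: x5 free; 3 ways for (x3,x4) × 2^1 = 6.
Total: 0 + 2 + 0 + 6 = 8.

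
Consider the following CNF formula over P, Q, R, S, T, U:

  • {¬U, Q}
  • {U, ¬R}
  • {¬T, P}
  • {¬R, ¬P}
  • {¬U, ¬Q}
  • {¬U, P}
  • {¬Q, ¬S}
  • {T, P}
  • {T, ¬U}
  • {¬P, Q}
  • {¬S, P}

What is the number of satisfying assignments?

2

The models are:
  P=1 Q=1 R=0 S=0 T=0 U=0
  P=1 Q=1 R=0 S=0 T=1 U=0
Count: 2.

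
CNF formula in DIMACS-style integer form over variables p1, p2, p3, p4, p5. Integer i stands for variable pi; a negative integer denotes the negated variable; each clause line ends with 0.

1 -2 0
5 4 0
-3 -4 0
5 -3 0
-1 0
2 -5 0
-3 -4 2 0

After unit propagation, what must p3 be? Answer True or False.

False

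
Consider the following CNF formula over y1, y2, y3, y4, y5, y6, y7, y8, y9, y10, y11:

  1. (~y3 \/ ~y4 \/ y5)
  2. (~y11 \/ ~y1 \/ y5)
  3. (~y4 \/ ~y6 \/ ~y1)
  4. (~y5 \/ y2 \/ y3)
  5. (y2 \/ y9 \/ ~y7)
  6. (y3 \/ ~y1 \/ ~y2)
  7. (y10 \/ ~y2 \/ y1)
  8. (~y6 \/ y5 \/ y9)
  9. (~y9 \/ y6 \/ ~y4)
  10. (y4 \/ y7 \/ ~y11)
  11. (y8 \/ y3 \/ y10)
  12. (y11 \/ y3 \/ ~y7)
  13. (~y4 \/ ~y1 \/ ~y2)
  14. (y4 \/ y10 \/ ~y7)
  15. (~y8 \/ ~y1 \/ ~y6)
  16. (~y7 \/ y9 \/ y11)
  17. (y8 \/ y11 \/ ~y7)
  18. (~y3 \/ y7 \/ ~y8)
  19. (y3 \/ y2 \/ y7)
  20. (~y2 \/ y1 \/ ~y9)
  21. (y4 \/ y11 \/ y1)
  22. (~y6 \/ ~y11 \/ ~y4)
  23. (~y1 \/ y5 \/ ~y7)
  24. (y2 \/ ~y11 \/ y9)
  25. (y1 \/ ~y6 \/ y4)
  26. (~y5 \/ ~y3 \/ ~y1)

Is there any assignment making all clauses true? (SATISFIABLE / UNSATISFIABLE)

SATISFIABLE

Pure literal: y10 appears only positively; assign y10 = True.
Branch on y1: take y1 = True.
Try y2 = True.
  then y3 is forced to True.
  then y4 is forced to False.
  then y5 is forced to False.
  then y11 is forced to False.
  then y7 is forced to False.
  then y8 is forced to False.
The remaining clauses are satisfied by y6 = False, y9 = True.
So y1=T, y2=T, y3=T, y4=F, y5=F, y6=F, y7=F, y8=F, y9=T, y10=T, y11=F is a satisfying assignment.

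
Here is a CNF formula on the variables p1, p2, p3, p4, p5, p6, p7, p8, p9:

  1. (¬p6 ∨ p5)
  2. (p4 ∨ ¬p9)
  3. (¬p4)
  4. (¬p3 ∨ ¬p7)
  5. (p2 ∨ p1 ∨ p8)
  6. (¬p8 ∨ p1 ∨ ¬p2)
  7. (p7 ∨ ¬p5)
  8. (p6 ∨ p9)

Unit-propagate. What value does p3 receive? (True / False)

(¬p4) is a unit clause: p4 = False.
(p4 ∨ ¬p9) with p4 = False leaves only ¬p9, so p9 = False.
(p6 ∨ p9): since p9 = False, the clause reduces to (p6). p6 = True.
(p5 ∨ ¬p6) with p6 = True leaves only p5, so p5 = True.
In (¬p5 ∨ p7), ¬p5 is now false; p7 must hold, so p7 = True.
(¬p7 ∨ ¬p3) with p7 = True leaves only ¬p3, so p3 = False.

False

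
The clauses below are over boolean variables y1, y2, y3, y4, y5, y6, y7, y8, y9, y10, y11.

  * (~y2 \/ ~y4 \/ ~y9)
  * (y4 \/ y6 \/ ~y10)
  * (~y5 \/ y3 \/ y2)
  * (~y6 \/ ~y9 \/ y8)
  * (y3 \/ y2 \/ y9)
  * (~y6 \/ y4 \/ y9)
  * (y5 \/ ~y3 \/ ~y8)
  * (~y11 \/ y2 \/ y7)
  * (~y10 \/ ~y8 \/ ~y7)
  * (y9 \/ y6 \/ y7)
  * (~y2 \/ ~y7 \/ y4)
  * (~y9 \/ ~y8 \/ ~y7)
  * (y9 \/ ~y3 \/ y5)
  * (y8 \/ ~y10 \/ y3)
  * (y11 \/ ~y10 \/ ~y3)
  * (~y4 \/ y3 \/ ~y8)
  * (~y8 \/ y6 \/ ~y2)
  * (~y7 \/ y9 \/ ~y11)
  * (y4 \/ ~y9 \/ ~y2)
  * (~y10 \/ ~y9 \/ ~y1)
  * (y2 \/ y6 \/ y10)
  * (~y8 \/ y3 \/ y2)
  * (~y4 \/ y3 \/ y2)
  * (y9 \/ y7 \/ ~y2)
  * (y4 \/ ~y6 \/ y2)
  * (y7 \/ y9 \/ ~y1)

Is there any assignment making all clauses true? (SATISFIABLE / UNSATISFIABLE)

SATISFIABLE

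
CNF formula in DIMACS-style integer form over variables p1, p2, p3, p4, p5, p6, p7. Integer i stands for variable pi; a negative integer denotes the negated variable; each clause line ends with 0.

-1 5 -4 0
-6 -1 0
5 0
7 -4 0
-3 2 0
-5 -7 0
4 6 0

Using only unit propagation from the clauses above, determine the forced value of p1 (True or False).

False

(p5) is a unit clause: p5 = True.
From (~p5 | ~p7) and p5 = True: p7 = False.
(~p4 | p7): since p7 = False, the clause reduces to (~p4). p4 = False.
In (p4 | p6), p4 is now false; p6 must hold, so p6 = True.
(~p1 | ~p6): since p6 = True, the clause reduces to (~p1). p1 = False.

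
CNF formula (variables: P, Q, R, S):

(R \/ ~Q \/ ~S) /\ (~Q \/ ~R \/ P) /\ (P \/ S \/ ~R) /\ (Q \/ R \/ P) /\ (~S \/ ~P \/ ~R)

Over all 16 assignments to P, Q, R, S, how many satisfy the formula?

7

Satisfying assignments:
  P=0 Q=0 R=1 S=1
  P=0 Q=1 R=0 S=0
  P=1 Q=0 R=0 S=0
  P=1 Q=0 R=0 S=1
  P=1 Q=0 R=1 S=0
  P=1 Q=1 R=0 S=0
  P=1 Q=1 R=1 S=0
That's 7 in total.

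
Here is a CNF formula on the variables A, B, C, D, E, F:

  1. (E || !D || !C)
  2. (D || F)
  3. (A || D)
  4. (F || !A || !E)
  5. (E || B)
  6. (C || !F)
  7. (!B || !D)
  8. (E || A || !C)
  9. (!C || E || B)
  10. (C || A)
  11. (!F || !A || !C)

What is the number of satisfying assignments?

2

The models are:
  A=0 B=0 C=1 D=1 E=1 F=0
  A=0 B=0 C=1 D=1 E=1 F=1
That's 2 in total.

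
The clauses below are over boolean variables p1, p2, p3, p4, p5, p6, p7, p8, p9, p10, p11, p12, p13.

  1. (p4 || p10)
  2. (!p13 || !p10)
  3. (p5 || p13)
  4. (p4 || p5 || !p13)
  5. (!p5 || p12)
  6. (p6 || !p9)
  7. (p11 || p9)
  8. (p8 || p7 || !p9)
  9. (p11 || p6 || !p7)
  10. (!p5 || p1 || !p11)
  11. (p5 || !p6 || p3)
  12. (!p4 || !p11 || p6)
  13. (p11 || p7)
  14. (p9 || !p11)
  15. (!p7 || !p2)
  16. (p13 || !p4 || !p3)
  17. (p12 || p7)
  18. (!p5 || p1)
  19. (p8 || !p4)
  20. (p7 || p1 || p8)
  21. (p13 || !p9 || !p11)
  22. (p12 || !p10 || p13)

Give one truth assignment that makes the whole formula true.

p1 = 1, p2 = 0, p3 = 0, p4 = 1, p5 = 1, p6 = 1, p7 = 1, p8 = 1, p9 = 1, p10 = 0, p11 = 1, p12 = 1, p13 = 1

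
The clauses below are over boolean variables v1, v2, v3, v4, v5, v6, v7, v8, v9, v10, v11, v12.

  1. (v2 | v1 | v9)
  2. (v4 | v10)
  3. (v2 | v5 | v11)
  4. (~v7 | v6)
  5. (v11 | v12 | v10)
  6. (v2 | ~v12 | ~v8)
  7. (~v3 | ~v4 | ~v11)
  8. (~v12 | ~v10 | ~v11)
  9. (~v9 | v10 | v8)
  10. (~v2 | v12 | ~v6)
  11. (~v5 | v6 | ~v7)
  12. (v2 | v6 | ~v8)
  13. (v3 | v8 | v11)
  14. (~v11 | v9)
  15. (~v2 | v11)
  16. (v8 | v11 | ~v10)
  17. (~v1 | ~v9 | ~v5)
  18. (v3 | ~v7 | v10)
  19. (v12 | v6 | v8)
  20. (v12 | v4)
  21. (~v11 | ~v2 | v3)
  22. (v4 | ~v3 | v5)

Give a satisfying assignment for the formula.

v7 occurs only negated in the remaining clauses — set v7 = False.
Try v1 = True.
Branch on v2: take v2 = False.
For the remaining variables, v3 = False, v4 = True, v5 = False, v6 = True, v8 = True, v9 = True, v10 = False, v11 = True, v12 = False works.

v1 = 1, v2 = 0, v3 = 0, v4 = 1, v5 = 0, v6 = 1, v7 = 0, v8 = 1, v9 = 1, v10 = 0, v11 = 1, v12 = 0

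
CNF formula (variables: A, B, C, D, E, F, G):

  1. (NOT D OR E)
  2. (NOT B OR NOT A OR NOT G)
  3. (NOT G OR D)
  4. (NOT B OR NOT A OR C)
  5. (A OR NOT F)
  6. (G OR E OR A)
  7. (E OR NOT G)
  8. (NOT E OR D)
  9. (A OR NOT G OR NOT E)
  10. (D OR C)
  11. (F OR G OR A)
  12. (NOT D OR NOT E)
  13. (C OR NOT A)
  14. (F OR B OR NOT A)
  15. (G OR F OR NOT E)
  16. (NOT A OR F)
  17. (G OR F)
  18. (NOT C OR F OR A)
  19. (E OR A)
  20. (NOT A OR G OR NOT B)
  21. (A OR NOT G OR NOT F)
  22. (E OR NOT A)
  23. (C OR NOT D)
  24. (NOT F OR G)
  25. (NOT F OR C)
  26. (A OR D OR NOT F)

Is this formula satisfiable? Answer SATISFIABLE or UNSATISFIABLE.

UNSATISFIABLE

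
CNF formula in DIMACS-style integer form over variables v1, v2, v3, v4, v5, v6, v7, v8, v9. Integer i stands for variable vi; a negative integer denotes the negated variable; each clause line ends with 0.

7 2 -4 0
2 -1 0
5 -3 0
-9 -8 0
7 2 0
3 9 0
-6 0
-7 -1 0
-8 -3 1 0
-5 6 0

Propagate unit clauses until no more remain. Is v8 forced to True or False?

False

(~v6) stands alone — v6 = False.
In (~v5 | v6), v6 is now false; ~v5 must hold, so v5 = False.
(v5 | ~v3): since v5 = False, the clause reduces to (~v3). v3 = False.
(v9 | v3): since v3 = False, the clause reduces to (v9). v9 = True.
In (~v8 | ~v9), ~v9 is now false; ~v8 must hold, so v8 = False.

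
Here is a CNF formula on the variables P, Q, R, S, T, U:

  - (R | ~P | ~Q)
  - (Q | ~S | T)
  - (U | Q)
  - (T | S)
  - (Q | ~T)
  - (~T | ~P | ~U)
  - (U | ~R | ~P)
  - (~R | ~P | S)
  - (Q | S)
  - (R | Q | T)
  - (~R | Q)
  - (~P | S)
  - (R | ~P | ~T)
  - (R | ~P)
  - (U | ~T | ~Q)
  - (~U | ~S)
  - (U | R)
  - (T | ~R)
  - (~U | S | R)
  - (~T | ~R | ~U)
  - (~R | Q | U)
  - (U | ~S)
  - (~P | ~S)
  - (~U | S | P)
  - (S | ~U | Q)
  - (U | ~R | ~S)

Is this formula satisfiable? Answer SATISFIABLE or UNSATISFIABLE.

UNSATISFIABLE

R = True:
  propagation gives Q=True, T=True, U=True; an empty clause results — contradiction.
R = False:
  propagation gives P=False, U=True, S=False; an empty clause results — contradiction.
Every branch closes, so no satisfying assignment exists.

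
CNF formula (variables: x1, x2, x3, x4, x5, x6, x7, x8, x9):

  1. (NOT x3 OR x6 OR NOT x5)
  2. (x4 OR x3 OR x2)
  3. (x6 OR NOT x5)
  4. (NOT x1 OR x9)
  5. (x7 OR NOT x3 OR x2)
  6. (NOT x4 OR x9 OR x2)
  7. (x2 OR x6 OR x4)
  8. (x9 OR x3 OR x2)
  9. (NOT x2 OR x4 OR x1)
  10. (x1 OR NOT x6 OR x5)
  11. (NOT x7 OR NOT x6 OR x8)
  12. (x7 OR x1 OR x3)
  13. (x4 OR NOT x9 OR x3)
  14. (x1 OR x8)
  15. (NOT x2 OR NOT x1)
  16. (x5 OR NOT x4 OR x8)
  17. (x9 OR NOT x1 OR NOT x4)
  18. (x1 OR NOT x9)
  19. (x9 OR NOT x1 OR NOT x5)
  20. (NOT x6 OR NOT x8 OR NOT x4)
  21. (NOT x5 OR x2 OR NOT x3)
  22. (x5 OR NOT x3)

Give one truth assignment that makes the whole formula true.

Branch on x1: take x1 = True.
  then x9 is forced to True.
  then x2 is forced to False.
For the remaining variables, x3 = False, x4 = True, x5 = False, x6 = False, x7 = True, x8 = True works.

x1=T, x2=F, x3=F, x4=T, x5=F, x6=F, x7=T, x8=T, x9=T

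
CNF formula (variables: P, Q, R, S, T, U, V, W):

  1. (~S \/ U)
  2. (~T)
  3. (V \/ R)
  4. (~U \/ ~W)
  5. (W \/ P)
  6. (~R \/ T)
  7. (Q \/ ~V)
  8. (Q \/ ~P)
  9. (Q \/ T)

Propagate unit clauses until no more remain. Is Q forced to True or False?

True

(~T) is a unit clause: T = False.
In (~R \/ T), T is now false; ~R must hold, so R = False.
In (R \/ V), R is now false; V must hold, so V = True.
(Q \/ ~V) with V = True leaves only Q, so Q = True.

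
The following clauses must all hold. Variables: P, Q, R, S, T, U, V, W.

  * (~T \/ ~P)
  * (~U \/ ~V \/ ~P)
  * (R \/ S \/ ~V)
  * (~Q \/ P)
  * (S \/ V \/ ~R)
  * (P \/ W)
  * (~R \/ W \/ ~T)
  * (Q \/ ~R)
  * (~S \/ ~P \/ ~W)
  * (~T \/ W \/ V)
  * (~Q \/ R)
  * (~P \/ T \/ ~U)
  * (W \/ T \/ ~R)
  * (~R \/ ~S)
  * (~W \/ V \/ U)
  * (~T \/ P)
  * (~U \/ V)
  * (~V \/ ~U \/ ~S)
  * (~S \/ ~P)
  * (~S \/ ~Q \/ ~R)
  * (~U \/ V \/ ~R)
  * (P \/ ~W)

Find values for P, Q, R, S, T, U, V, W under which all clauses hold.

P=True, Q=True, R=True, S=False, T=False, U=False, V=True, W=True

Check each clause:
  1. (~T \/ ~P) — ~T is true.
  2. (~U \/ ~P \/ ~V) — ~U is true.
  3. (~V \/ S \/ R) — R is true.
  4. (P \/ ~Q) — P is true.
  5. (~R \/ V \/ S) — V is true.
  6. (W \/ P) — W is true.
  7. (~R \/ W \/ ~T) — W is true.
  8. (~R \/ Q) — Q is true.
  9. (~S \/ ~P \/ ~W) — ~S is true.
  10. (V \/ W \/ ~T) — W is true.
  11. (R \/ ~Q) — R is true.
  12. (~U \/ ~P \/ T) — ~U is true.
  13. (W \/ T \/ ~R) — W is true.
  14. (~S \/ ~R) — ~S is true.
  15. (~W \/ U \/ V) — V is true.
  16. (P \/ ~T) — P is true.
  17. (~U \/ V) — ~U is true.
  18. (~S \/ ~U \/ ~V) — ~U is true.
  19. (~S \/ ~P) — ~S is true.
  20. (~Q \/ ~S \/ ~R) — ~S is true.
  21. (~R \/ ~U \/ V) — ~U is true.
  22. (P \/ ~W) — P is true.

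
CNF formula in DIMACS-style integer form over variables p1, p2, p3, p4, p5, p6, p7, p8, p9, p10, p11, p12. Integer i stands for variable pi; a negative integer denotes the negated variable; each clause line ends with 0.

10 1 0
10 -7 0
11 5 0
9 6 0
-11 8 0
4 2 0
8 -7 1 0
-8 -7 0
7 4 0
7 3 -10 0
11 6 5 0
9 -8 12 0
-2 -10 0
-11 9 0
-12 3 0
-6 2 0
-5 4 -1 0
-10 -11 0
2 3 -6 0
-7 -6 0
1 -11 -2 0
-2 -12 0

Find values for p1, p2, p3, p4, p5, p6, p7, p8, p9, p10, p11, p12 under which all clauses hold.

p1 = True  p2 = False  p3 = True  p4 = True  p5 = True  p6 = False  p7 = True  p8 = False  p9 = True  p10 = True  p11 = False  p12 = True

Check each clause:
  1. (p1 ∨ p10) — p1 is true.
  2. (¬p7 ∨ p10) — p10 is true.
  3. (p5 ∨ p11) — p5 is true.
  4. (p6 ∨ p9) — p9 is true.
  5. (p8 ∨ ¬p11) — ¬p11 is true.
  6. (p2 ∨ p4) — p4 is true.
  7. (p8 ∨ p1 ∨ ¬p7) — p1 is true.
  8. (¬p8 ∨ ¬p7) — ¬p8 is true.
  9. (p7 ∨ p4) — p4 is true.
  10. (p7 ∨ p3 ∨ ¬p10) — p3 is true.
  11. (p5 ∨ p11 ∨ p6) — p5 is true.
  12. (p9 ∨ ¬p8 ∨ p12) — ¬p8 is true.
  13. (¬p2 ∨ ¬p10) — ¬p2 is true.
  14. (p9 ∨ ¬p11) — p9 is true.
  15. (¬p12 ∨ p3) — p3 is true.
  16. (¬p6 ∨ p2) — ¬p6 is true.
  17. (¬p1 ∨ p4 ∨ ¬p5) — p4 is true.
  18. (¬p10 ∨ ¬p11) — ¬p11 is true.
  19. (¬p6 ∨ p3 ∨ p2) — ¬p6 is true.
  20. (¬p6 ∨ ¬p7) — ¬p6 is true.
  21. (¬p2 ∨ p1 ∨ ¬p11) — p1 is true.
  22. (¬p2 ∨ ¬p12) — ¬p2 is true.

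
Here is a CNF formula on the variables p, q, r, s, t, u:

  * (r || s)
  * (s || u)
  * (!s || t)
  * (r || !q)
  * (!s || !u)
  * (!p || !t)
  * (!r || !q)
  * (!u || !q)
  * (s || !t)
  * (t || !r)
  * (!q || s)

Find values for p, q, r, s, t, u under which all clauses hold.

p occurs only negated in the remaining clauses — set p = False.
Pure literal: q appears only negated; assign q = False.
Branch on r: take r = True.
  then t is forced to True.
  then s is forced to True.
  then u is forced to False.

p=0, q=0, r=1, s=1, t=1, u=0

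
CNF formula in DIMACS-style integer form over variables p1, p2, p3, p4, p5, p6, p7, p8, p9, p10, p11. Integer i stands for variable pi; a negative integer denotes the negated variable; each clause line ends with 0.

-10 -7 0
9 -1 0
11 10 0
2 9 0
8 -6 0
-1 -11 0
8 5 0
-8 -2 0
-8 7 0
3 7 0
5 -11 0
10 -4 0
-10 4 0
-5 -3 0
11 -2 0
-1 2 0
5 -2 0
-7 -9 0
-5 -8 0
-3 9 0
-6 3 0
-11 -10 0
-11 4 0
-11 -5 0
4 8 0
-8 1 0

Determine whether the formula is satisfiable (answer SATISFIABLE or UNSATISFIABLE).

UNSATISFIABLE

p8 = True:
  propagation gives p2=False, p9=True, p7=True; an empty clause results — contradiction.
p8 = False:
  propagation gives p6=False, p5=True, p3=False, p7=True; an empty clause results — contradiction.
Every branch closes, so no satisfying assignment exists.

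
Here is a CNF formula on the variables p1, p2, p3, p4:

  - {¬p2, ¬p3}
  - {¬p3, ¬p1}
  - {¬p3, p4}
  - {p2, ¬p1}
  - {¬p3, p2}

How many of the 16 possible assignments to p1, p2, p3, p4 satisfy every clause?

6

Satisfying assignments:
  p1=F p2=F p3=F p4=F
  p1=F p2=F p3=F p4=T
  p1=F p2=T p3=F p4=F
  p1=F p2=T p3=F p4=T
  p1=T p2=T p3=F p4=F
  p1=T p2=T p3=F p4=T
Count: 6.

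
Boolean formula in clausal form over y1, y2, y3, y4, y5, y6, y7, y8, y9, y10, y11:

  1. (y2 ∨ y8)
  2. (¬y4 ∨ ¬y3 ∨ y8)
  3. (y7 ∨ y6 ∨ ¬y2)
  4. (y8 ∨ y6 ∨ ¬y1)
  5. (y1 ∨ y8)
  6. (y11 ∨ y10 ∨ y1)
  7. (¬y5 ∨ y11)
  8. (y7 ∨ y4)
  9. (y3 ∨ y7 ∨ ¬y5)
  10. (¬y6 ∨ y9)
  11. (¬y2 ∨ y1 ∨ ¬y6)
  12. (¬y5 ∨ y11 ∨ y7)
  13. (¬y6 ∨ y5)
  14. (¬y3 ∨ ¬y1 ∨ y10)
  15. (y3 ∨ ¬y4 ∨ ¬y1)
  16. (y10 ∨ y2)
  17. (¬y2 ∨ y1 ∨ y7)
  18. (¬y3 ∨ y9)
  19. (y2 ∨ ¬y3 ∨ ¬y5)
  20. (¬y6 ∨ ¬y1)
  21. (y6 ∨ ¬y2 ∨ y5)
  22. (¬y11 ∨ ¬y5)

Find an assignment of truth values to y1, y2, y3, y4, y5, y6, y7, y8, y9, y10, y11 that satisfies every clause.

y1 = 1, y2 = 0, y3 = 1, y4 = 1, y5 = 0, y6 = 0, y7 = 1, y8 = 1, y9 = 1, y10 = 1, y11 = 1

y7 occurs only positively in the remaining clauses — set y7 = True.
y8 occurs only positively in the remaining clauses — set y8 = True.
Branch on y1: take y1 = True.
  then y6 is forced to False.
For the remaining variables, y2 = False, y3 = True, y4 = True, y5 = False, y9 = True, y10 = True, y11 = True works.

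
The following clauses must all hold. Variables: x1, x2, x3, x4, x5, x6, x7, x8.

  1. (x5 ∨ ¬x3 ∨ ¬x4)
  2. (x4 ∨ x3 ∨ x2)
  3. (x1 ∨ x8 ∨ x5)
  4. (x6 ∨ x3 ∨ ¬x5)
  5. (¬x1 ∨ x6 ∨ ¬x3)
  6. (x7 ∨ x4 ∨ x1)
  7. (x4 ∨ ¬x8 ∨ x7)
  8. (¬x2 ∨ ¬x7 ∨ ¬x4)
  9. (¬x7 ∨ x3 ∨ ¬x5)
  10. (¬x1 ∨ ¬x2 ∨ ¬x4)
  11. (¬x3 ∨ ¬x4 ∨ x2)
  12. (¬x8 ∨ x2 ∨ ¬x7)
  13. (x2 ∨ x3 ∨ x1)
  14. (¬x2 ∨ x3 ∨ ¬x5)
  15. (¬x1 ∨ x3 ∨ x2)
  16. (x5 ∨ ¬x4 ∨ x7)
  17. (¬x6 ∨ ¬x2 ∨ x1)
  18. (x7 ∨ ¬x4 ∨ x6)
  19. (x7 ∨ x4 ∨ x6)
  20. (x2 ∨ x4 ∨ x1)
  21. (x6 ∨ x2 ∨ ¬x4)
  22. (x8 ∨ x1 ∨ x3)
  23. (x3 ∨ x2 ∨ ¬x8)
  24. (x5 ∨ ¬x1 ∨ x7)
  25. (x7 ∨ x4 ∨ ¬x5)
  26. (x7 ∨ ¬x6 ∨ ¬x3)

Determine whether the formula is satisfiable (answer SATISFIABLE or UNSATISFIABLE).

Set x1 = True and propagate.
For the remaining variables, x2 = True, x3 = True, x4 = False, x5 = False, x6 = True, x7 = True, x8 = True works.
So x1 = True, x2 = True, x3 = True, x4 = False, x5 = False, x6 = True, x7 = True, x8 = True is a satisfying assignment.

SATISFIABLE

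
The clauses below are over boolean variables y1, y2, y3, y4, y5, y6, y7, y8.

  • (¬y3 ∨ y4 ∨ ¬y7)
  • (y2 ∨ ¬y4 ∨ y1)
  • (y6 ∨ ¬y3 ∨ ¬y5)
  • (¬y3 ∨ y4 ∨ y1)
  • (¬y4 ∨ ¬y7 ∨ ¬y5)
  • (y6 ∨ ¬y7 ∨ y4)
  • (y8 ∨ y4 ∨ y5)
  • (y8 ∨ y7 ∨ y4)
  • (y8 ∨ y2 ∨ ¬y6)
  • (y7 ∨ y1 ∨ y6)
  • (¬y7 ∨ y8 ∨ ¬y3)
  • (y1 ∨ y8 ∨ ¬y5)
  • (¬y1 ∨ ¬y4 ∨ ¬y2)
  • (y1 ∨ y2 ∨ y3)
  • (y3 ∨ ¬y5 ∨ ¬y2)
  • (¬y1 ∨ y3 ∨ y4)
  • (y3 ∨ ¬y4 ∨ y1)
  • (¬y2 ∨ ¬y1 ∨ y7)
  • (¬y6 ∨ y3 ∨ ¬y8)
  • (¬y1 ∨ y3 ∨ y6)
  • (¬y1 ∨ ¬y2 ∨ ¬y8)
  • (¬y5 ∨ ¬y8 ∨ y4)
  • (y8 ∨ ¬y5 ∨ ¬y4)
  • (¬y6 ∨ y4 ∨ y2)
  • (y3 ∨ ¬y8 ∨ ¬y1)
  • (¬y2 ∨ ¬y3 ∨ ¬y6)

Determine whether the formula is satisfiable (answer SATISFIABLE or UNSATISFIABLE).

SATISFIABLE

Branch on y1: take y1 = True.
Set y2 = False and propagate.
The remaining clauses are satisfied by y3 = True, y4 = True, y5 = False, y6 = False, y7 = True, y8 = True.
So y1 = T, y2 = F, y3 = T, y4 = T, y5 = F, y6 = F, y7 = T, y8 = T is a satisfying assignment.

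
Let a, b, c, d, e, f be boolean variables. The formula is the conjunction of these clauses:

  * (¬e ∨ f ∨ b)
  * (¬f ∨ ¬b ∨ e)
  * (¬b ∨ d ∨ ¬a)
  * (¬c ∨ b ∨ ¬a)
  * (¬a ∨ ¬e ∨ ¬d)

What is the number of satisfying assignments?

Case analysis on b and a:
  b=T, a=T: remaining (c,d,e,f) ∈ {(F,T,F,F); (T,T,F,F)} — 2.
  b=T, a=F: c, d free; 3 ways for (e,f) × 2^2 = 12.
  b=F, a=T: 5 of the 16 assignments to (c,d,e,f) work.
  b=F, a=F: c, d free; 3 ways for (e,f) × 2^2 = 12.
Total: 2 + 12 + 5 + 12 = 31.

31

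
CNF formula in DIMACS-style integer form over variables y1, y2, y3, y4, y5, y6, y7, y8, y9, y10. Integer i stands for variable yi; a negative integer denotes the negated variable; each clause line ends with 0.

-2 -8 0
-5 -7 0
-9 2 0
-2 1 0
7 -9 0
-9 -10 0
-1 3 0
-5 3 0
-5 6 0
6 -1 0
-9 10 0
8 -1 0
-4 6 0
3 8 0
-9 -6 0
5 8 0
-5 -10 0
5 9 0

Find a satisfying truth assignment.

Pure literal: y3 appears only positively; assign y3 = True.
y4 occurs only negated in the remaining clauses — set y4 = False.
Set y1 = False and propagate.
  then y2 is forced to False.
  then y9 is forced to False.
  then y5 is forced to True.
  then y7 is forced to False.
  then y6 is forced to True.
  then y10 is forced to False.
y8 is now unconstrained; take y8 = True.

y1=F  y2=F  y3=T  y4=F  y5=T  y6=T  y7=F  y8=T  y9=F  y10=F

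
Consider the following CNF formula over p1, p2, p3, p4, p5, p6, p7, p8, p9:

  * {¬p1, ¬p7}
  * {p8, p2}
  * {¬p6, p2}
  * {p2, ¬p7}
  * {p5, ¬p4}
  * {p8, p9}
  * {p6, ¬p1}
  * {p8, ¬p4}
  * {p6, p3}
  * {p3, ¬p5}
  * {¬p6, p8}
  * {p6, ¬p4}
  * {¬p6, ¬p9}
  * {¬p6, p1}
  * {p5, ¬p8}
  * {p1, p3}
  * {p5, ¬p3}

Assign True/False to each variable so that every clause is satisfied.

p2 occurs only positively in the remaining clauses — set p2 = True.
p4 occurs only negated in the remaining clauses — set p4 = False.
Try p1 = False.
  then p6 is forced to False.
  then p3 is forced to True.
  then p5 is forced to True.
Branch on p8: take p8 = True.
p7, p9 are now unconstrained; take p7 = True, p9 = True.

p1=False  p2=True  p3=True  p4=False  p5=True  p6=False  p7=True  p8=True  p9=True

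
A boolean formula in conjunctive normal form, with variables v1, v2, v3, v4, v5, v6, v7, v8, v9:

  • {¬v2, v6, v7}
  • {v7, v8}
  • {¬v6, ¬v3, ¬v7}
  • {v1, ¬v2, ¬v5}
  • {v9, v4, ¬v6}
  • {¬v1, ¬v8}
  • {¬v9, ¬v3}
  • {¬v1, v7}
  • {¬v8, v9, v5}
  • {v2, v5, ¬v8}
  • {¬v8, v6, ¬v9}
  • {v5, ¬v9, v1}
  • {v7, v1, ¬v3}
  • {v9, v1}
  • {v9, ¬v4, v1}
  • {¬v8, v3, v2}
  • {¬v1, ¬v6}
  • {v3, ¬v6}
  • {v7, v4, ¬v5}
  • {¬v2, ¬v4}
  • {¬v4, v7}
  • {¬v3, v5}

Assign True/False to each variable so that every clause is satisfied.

v1 = 0  v2 = 0  v3 = 0  v4 = 0  v5 = 1  v6 = 0  v7 = 1  v8 = 0  v9 = 1

Check each clause:
  1. {v7, v6, ¬v2} — v7 is true.
  2. {v8, v7} — v7 is true.
  3. {¬v3, ¬v6, ¬v7} — ¬v6 is true.
  4. {¬v5, ¬v2, v1} — ¬v2 is true.
  5. {v9, v4, ¬v6} — v9 is true.
  6. {¬v8, ¬v1} — ¬v8 is true.
  7. {¬v9, ¬v3} — ¬v3 is true.
  8. {¬v1, v7} — ¬v1 is true.
  9. {v9, v5, ¬v8} — ¬v8 is true.
  10. {¬v8, v5, v2} — ¬v8 is true.
  11. {¬v9, v6, ¬v8} — ¬v8 is true.
  12. {¬v9, v1, v5} — v5 is true.
  13. {v7, v1, ¬v3} — ¬v3 is true.
  14. {v1, v9} — v9 is true.
  15. {v9, v1, ¬v4} — v9 is true.
  16. {¬v8, v3, v2} — ¬v8 is true.
  17. {¬v1, ¬v6} — ¬v6 is true.
  18. {v3, ¬v6} — ¬v6 is true.
  19. {v4, v7, ¬v5} — v7 is true.
  20. {¬v4, ¬v2} — ¬v4 is true.
  21. {v7, ¬v4} — ¬v4 is true.
  22. {¬v3, v5} — ¬v3 is true.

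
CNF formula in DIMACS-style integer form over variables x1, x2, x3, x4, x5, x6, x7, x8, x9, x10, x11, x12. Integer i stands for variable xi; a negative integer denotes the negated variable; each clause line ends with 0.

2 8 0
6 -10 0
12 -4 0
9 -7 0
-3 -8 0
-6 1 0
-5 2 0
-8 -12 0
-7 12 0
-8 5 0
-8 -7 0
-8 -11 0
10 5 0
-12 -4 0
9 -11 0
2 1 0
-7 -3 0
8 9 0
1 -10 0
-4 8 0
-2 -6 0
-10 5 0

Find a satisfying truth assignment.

x3 occurs only negated in the remaining clauses — set x3 = False.
x4 occurs only negated in the remaining clauses — set x4 = False.
Branch on x1: take x1 = False.
  then x6 is forced to False.
  then x10 is forced to False.
  then x5 is forced to True.
  then x2 is forced to True.
Try x7 = False.
Branch on x8: take x8 = False.
  then x9 is forced to True.
x11, x12 are now unconstrained; take x11 = False, x12 = True.

x1=False, x2=True, x3=False, x4=False, x5=True, x6=False, x7=False, x8=False, x9=True, x10=False, x11=False, x12=True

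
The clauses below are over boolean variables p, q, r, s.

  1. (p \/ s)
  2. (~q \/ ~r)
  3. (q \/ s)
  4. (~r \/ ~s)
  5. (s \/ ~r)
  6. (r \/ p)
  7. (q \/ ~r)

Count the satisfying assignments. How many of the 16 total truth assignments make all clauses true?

3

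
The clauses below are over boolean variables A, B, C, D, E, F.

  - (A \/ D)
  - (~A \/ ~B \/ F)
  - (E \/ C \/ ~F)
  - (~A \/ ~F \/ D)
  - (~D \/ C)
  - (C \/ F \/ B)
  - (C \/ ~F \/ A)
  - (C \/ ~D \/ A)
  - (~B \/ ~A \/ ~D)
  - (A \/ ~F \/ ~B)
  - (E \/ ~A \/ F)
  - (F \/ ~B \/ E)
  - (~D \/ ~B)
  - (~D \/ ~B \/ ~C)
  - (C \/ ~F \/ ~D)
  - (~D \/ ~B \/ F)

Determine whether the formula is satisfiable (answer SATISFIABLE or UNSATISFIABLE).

SATISFIABLE

E occurs only positively in the remaining clauses — set E = True.
Set A = True and propagate.
For the remaining variables, B = False, C = True, D = True, F = True works.
So A = 1, B = 0, C = 1, D = 1, E = 1, F = 1 is a satisfying assignment.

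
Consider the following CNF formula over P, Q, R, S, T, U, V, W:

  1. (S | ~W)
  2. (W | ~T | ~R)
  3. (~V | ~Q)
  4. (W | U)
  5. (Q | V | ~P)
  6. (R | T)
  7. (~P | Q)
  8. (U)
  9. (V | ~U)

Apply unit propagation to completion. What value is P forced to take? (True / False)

(U) stands alone — U = True.
From (V | ~U) and U = True: V = True.
From (~Q | ~V) and V = True: Q = False.
(Q | ~P) with Q = False leaves only ~P, so P = False.

False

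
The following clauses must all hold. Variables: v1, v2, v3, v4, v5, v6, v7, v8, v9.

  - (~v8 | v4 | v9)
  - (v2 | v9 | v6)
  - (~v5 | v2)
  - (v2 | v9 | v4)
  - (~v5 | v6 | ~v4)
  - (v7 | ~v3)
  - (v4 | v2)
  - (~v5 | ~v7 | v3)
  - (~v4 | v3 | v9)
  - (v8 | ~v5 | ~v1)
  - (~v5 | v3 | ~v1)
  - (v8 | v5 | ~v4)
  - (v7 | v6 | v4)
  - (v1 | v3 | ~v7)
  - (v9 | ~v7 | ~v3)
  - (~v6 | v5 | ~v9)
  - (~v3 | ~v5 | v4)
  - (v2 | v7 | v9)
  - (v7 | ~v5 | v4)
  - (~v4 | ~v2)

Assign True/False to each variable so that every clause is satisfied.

Set v1 = True and propagate.
Branch on v2: take v2 = True.
  then v4 is forced to False.
For the remaining variables, v3 = True, v5 = False, v6 = False, v7 = True, v8 = True, v9 = True works.

v1 = True, v2 = True, v3 = True, v4 = False, v5 = False, v6 = False, v7 = True, v8 = True, v9 = True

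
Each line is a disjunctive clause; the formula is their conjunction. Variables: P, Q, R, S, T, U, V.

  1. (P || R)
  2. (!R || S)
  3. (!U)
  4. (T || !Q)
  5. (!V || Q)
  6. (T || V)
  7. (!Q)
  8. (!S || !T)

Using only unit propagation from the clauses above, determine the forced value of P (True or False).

(!U) stands alone — U = False.
(!Q) is a unit clause: Q = False.
(!V || Q) with Q = False leaves only !V, so V = False.
(V || T) with V = False leaves only T, so T = True.
In (!T || !S), !T is now false; !S must hold, so S = False.
In (!R || S), S is now false; !R must hold, so R = False.
(P || R): since R = False, the clause reduces to (P). P = True.

True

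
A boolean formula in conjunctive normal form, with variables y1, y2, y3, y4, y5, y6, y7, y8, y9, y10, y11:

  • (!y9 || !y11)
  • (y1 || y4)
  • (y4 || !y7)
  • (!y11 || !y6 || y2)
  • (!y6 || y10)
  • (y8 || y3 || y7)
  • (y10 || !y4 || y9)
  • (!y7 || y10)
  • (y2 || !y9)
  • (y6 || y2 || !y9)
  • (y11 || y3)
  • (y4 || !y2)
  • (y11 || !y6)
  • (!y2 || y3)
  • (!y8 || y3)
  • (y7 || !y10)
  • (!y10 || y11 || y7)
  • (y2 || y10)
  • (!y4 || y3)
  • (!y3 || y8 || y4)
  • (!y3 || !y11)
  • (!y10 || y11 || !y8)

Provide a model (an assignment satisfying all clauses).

y1 = True  y2 = True  y3 = True  y4 = True  y5 = True  y6 = False  y7 = True  y8 = False  y9 = True  y10 = True  y11 = False

Check each clause:
  1. (!y9 || !y11) — !y11 is true.
  2. (y1 || y4) — y1 is true.
  3. (!y7 || y4) — y4 is true.
  4. (!y6 || y2 || !y11) — !y6 is true.
  5. (!y6 || y10) — y10 is true.
  6. (y3 || y7 || y8) — y3 is true.
  7. (y10 || y9 || !y4) — y9 is true.
  8. (y10 || !y7) — y10 is true.
  9. (y2 || !y9) — y2 is true.
  10. (!y9 || y2 || y6) — y2 is true.
  11. (y3 || y11) — y3 is true.
  12. (!y2 || y4) — y4 is true.
  13. (!y6 || y11) — !y6 is true.
  14. (y3 || !y2) — y3 is true.
  15. (y3 || !y8) — !y8 is true.
  16. (!y10 || y7) — y7 is true.
  17. (y11 || y7 || !y10) — y7 is true.
  18. (y2 || y10) — y10 is true.
  19. (!y4 || y3) — y3 is true.
  20. (!y3 || y4 || y8) — y4 is true.
  21. (!y11 || !y3) — !y11 is true.
  22. (!y8 || y11 || !y10) — !y8 is true.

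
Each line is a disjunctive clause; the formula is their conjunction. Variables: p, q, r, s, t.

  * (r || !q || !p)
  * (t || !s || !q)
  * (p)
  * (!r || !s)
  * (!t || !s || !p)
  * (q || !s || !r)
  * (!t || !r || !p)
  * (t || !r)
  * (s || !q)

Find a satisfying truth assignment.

Unit propagation: (p) forces p = True.
Set q = False and propagate.
Try r = False.
For the remaining variables, s = False, t = False works.

p = True, q = False, r = False, s = False, t = False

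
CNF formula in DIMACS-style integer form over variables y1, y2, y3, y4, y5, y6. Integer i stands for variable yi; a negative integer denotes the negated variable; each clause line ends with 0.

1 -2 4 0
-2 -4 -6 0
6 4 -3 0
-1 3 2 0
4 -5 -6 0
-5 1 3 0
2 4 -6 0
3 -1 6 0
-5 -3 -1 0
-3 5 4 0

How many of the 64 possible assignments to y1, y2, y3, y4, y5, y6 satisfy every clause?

Split on y3, then y4.
  y3=T, y4=T: 9 of the 16 assignments to (y1,y2,y5,y6) work.
  y3=T, y4=F: a clause becomes empty — 0.
  y3=F, y4=T: remaining (y1,y2,y5,y6) ∈ {(F,F,F,F); (F,F,F,T); (F,T,F,F)} — 3.
  y3=F, y4=F: remaining (y1,y2,y5,y6) ∈ {(F,F,F,F); (T,T,F,T)} — 2.
Total: 9 + 0 + 3 + 2 = 14.

14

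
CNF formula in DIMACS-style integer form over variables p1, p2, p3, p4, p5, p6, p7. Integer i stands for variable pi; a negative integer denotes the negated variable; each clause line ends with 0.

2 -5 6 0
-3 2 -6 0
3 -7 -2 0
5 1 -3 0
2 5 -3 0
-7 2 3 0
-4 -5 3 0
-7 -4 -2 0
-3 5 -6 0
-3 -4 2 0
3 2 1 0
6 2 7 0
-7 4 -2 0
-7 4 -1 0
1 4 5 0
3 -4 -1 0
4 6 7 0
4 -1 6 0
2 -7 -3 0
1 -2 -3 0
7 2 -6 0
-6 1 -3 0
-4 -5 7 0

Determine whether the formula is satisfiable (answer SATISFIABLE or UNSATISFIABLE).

SATISFIABLE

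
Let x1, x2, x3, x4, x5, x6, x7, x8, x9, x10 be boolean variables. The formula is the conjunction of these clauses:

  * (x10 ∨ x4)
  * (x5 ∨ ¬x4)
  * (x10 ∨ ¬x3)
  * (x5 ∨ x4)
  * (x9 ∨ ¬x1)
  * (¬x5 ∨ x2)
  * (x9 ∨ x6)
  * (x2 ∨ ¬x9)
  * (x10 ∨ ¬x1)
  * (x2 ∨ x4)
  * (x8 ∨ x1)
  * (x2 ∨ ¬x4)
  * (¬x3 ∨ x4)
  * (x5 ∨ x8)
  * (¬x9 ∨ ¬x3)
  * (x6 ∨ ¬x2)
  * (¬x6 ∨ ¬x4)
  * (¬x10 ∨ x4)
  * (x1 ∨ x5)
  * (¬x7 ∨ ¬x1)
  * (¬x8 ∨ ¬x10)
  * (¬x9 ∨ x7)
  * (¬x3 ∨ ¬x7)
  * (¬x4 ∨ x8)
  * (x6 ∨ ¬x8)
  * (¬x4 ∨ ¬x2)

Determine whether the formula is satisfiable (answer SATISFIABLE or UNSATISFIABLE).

UNSATISFIABLE

x4 = True:
  propagation gives x5=True, x2=True; an empty clause results — contradiction.
x4 = False:
  propagation gives x10=True; an empty clause results — contradiction.
Every branch closes, so no satisfying assignment exists.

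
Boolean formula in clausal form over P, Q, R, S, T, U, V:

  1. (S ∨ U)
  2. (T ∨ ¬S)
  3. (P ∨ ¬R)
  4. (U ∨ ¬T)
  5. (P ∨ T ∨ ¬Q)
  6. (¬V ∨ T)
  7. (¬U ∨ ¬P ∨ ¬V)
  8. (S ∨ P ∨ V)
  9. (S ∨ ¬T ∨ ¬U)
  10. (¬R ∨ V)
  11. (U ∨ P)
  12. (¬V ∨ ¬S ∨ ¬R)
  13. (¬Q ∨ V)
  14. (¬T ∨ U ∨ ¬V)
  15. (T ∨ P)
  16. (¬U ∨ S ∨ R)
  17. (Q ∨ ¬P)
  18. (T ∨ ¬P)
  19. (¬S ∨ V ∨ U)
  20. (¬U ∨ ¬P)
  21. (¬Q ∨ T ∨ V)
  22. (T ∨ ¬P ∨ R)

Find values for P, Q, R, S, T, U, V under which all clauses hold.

P = 0, Q = 0, R = 0, S = 1, T = 1, U = 1, V = 1

Check each clause:
  1. (S ∨ U) — S is true.
  2. (¬S ∨ T) — T is true.
  3. (¬R ∨ P) — ¬R is true.
  4. (U ∨ ¬T) — U is true.
  5. (P ∨ ¬Q ∨ T) — T is true.
  6. (T ∨ ¬V) — T is true.
  7. (¬P ∨ ¬U ∨ ¬V) — ¬P is true.
  8. (P ∨ V ∨ S) — S is true.
  9. (S ∨ ¬U ∨ ¬T) — S is true.
  10. (V ∨ ¬R) — ¬R is true.
  11. (P ∨ U) — U is true.
  12. (¬S ∨ ¬V ∨ ¬R) — ¬R is true.
  13. (V ∨ ¬Q) — ¬Q is true.
  14. (¬V ∨ U ∨ ¬T) — U is true.
  15. (T ∨ P) — T is true.
  16. (S ∨ ¬U ∨ R) — S is true.
  17. (Q ∨ ¬P) — ¬P is true.
  18. (¬P ∨ T) — T is true.
  19. (¬S ∨ V ∨ U) — U is true.
  20. (¬P ∨ ¬U) — ¬P is true.
  21. (V ∨ T ∨ ¬Q) — T is true.
  22. (¬P ∨ T ∨ R) — T is true.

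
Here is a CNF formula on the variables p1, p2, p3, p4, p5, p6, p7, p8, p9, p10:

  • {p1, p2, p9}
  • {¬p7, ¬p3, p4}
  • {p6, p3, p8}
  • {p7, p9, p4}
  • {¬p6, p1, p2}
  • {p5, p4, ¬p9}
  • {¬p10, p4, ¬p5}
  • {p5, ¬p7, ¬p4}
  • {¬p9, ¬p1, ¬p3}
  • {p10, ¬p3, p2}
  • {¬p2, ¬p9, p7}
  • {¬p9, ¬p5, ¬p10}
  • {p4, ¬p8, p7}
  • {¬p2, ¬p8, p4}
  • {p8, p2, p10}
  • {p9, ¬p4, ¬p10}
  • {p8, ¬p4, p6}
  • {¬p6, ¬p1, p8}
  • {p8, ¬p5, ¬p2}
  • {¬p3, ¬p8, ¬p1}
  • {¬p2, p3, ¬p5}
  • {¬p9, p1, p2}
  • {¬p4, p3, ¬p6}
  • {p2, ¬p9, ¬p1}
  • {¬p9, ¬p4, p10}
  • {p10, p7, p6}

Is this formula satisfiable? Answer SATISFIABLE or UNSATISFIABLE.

Try p1 = True.
For the remaining variables, p2 = False, p3 = False, p4 = False, p5 = False, p6 = True, p7 = True, p8 = True, p9 = False, p10 = False works.
So p1=T  p2=F  p3=F  p4=F  p5=F  p6=T  p7=T  p8=T  p9=F  p10=F is a satisfying assignment.

SATISFIABLE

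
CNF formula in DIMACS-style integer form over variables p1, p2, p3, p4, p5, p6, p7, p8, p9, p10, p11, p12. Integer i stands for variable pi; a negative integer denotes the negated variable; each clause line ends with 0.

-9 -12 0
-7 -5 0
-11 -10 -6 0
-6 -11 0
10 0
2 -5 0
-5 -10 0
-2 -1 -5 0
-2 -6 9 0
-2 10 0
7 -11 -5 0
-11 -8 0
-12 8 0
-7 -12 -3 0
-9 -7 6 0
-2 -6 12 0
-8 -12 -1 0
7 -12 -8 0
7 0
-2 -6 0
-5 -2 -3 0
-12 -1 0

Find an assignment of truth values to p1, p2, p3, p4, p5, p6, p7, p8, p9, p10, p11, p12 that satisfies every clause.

p1=F, p2=T, p3=T, p4=T, p5=F, p6=F, p7=T, p8=F, p9=F, p10=T, p11=F, p12=F

Unit propagation: (p10) forces p10 = True.
The clause (~p5) is unit: p5 must be False.
Unit propagation: (p7) forces p7 = True.
p1 occurs only negated in the remaining clauses — set p1 = False.
Pure literal: p11 appears only negated; assign p11 = False.
Try p2 = True.
  then p6 is forced to False.
  then p9 is forced to False.
Set p3 = True and propagate.
  then p12 is forced to False.
p4, p8 are now unconstrained; take p4 = True, p8 = False.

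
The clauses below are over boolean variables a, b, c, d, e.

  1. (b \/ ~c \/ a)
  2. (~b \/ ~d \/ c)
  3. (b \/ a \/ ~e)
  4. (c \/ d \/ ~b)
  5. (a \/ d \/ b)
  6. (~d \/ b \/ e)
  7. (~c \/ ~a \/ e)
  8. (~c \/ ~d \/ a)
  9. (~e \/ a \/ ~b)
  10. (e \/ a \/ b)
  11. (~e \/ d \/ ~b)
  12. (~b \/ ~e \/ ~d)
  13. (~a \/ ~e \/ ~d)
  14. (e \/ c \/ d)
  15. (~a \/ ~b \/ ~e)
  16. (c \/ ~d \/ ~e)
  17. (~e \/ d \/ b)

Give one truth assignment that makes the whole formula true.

a = 0, b = 1, c = 1, d = 0, e = 0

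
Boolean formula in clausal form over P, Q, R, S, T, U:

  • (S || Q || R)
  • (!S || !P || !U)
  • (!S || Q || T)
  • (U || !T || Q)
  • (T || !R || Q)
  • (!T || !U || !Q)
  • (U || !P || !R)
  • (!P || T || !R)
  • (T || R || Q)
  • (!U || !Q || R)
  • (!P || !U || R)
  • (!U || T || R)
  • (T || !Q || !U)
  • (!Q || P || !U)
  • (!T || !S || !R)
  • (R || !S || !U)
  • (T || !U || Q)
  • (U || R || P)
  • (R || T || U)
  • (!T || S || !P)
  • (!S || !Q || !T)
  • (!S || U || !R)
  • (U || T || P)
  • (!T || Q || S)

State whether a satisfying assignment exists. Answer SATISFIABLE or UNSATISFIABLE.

SATISFIABLE

Branch on P: take P = False.
Try Q = True.
  then U is forced to False.
  then R is forced to True.
  then S is forced to False.
  then T is forced to True.
Every clause has at least one true literal under this assignment.
So P=False, Q=True, R=True, S=False, T=True, U=False is a satisfying assignment.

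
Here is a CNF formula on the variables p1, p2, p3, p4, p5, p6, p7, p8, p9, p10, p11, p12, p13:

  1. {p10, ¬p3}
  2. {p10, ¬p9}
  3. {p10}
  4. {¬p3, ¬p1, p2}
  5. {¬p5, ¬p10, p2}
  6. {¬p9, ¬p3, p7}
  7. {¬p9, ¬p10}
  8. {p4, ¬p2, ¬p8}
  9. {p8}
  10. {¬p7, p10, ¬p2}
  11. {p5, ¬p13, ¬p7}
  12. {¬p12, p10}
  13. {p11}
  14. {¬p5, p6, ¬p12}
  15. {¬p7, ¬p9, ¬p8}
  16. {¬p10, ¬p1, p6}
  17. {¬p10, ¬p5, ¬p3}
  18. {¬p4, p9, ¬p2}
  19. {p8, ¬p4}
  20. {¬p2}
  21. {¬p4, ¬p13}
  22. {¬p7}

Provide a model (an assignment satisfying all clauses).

The clause (p10) is unit: p10 must be True.
(¬p9) is a unit clause, so p9 = False.
Unit propagation: (p8) forces p8 = True.
The clause (p11) is unit: p11 must be True.
Unit propagation: (¬p2) forces p2 = False.
The clause (¬p5) is unit: p5 must be False.
Unit propagation: (¬p7) forces p7 = False.
p1 occurs only negated in the remaining clauses — set p1 = False.
Pure literal: p3 appears only negated; assign p3 = False.
Branch on p4: take p4 = False.
p6, p12, p13 are now unconstrained; take p6 = True, p12 = False, p13 = False.
Check each clause:
  1. {¬p3, p10} — p10 is true.
  2. {p10, ¬p9} — p10 is true.
  3. {p10} — p10 is true.
  4. {¬p1, p2, ¬p3} — ¬p3 is true.
  5. {¬p10, p2, ¬p5} — ¬p5 is true.
  6. {p7, ¬p9, ¬p3} — ¬p9 is true.
  7. {¬p10, ¬p9} — ¬p9 is true.
  8. {¬p2, ¬p8, p4} — ¬p2 is true.
  9. {p8} — p8 is true.
  10. {¬p7, ¬p2, p10} — ¬p7 is true.
  11. {p5, ¬p13, ¬p7} — ¬p7 is true.
  12. {p10, ¬p12} — p10 is true.
  13. {p11} — p11 is true.
  14. {p6, ¬p12, ¬p5} — ¬p5 is true.
  15. {¬p9, ¬p7, ¬p8} — ¬p7 is true.
  16. {¬p1, p6, ¬p10} — p6 is true.
  17. {¬p5, ¬p3, ¬p10} — ¬p5 is true.
  18. {¬p4, ¬p2, p9} — ¬p4 is true.
  19. {¬p4, p8} — p8 is true.
  20. {¬p2} — ¬p2 is true.
  21. {¬p4, ¬p13} — ¬p13 is true.
  22. {¬p7} — ¬p7 is true.

p1=F, p2=F, p3=F, p4=F, p5=F, p6=T, p7=F, p8=T, p9=F, p10=T, p11=T, p12=F, p13=F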